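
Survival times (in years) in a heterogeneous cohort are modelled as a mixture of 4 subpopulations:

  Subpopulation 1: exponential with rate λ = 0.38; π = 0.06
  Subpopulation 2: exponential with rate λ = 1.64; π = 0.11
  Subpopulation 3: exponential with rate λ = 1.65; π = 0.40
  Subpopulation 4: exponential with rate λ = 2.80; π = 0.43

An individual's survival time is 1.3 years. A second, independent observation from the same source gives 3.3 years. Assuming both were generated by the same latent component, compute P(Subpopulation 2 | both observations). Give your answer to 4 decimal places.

0.0704

P(component k | x) = w_k·f_k(x) / marginal(x), where marginal(x) = Σ_j w_j·f_j(x).
Since both observations come from the same component, the likelihood for component k is f_k(x₁)·f_k(x₂).
  p_1 = [0.231869] × [0.108437] = 0.0251432
  p_2 = [0.194504] × [0.00731884] = 0.00142354
  p_3 = [0.193162] × [0.00712444] = 0.00137617
  p_4 = [0.0735066] × [0.000271817] = 1.99804e-05
Prior × likelihood for each component:
  w_1·p_1 = 0.06 × 0.0251432 = 0.00150859
  w_2·p_2 = 0.11 × 0.00142354 = 0.00015659
  w_3·p_3 = 0.40 × 0.00137617 = 0.000550469
  w_4·p_4 = 0.43 × 1.99804e-05 = 8.59155e-06
Sum: 0.00150859 + 0.00015659 + 0.000550469 + 8.59155e-06 = 0.00222424
Responsibility of Subpopulation 2: 0.00015659 / 0.00222424 ≈ 0.0704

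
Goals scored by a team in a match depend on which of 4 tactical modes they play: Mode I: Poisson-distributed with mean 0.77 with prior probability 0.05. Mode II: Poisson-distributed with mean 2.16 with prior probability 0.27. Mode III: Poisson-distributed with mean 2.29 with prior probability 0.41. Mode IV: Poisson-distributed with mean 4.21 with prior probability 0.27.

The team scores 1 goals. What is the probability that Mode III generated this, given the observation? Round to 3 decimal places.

0.483

Posterior ∝ prior × likelihood, so P(k | x) ∝ P(Z=k) f_k(x); normalise over all components.
Evaluate each component's likelihood at the observed value:
  f_I = 0.35652
  f_II = 0.249102
  f_III = 0.2319
  f_IV = 0.0625032
Weight by the priors:
  P(Z=I)·f_I = 0.05 × 0.35652 = 0.017826
  P(Z=II)·f_II = 0.27 × 0.249102 = 0.0672576
  P(Z=III)·f_III = 0.41 × 0.2319 = 0.0950791
  P(Z=IV)·f_IV = 0.27 × 0.0625032 = 0.0168759
Sum: 0.017826 + 0.0672576 + 0.0950791 + 0.0168759 = 0.197039
So the posterior for Mode III is 0.0950791 / 0.197039 ≈ 0.483.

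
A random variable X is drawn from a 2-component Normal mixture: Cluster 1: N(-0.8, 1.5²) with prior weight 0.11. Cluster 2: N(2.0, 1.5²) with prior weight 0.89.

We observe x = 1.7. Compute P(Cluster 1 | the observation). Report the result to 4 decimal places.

Apply Bayes' rule: the posterior for each component is proportional to its prior times its likelihood at x.
Evaluate each component's likelihood at the observed value:
  p_1 = 0.0663181
  p_2 = 0.260695
Prior × likelihood for each component:
  π_1·p_1 = 0.11 × 0.0663181 = 0.00729499
  π_2·p_2 = 0.89 × 0.260695 = 0.232019
Denominator: 0.00729499 + 0.232019 = 0.239314
P(Cluster 1 | x) = 0.00729499 / 0.239314 ≈ 0.0305

0.0305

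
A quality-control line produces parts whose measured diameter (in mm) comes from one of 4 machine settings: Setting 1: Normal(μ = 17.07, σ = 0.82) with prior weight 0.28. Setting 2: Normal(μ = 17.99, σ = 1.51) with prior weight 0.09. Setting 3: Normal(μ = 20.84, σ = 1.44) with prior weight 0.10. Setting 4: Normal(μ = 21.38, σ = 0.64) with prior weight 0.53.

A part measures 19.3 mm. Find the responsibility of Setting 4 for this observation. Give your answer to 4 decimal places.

Posterior ∝ prior × likelihood, so P(k | x) ∝ w_k f_k(x); normalise over all components.
Evaluate each component's likelihood at the observed value:
  f_1 = (1/(0.82·√(2π)))·exp(−(19.3−17.07)²/(2·0.82²)) = 0.486515·exp(-3.69787) = 0.012054
  f_2 = (1/(1.51·√(2π)))·exp(−(19.3−17.99)²/(2·1.51²)) = 0.264200·exp(-0.37632) = 0.181342
  f_3 = (1/(1.44·√(2π)))·exp(−(19.3−20.84)²/(2·1.44²)) = 0.277043·exp(-0.57186) = 0.156385
  f_4 = (1/(0.64·√(2π)))·exp(−(19.3−21.38)²/(2·0.64²)) = 0.623347·exp(-5.28125) = 0.00317039
Weight by the priors:
  w_1·f_1 = 0.28 × 0.012054 = 0.00337511
  w_2·f_2 = 0.09 × 0.181342 = 0.0163208
  w_3·f_3 = 0.10 × 0.156385 = 0.0156385
  w_4·f_4 = 0.53 × 0.00317039 = 0.00168031
Evidence: 0.00337511 + 0.0163208 + 0.0156385 + 0.00168031 = 0.0370147
P(Setting 4 | 19.3 mm) ≈ 0.0454

0.0454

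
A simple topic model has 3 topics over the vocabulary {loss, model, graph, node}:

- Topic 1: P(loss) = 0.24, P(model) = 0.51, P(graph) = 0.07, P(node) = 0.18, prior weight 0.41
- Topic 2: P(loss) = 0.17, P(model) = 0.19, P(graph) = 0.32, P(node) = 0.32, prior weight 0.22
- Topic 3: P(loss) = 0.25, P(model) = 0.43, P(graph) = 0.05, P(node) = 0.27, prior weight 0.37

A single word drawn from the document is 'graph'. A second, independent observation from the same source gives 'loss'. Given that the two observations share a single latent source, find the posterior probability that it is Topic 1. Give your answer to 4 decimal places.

Apply Bayes' rule: the posterior for each component is proportional to its prior times its likelihood at x.
Since both observations come from the same component, the likelihood for component k is f_k(x₁)·f_k(x₂).
  f_1 = [P(graph | comp) = 0.07] × [0.24] = 0.0168
  f_2 = [P(graph | comp) = 0.32] × [0.17] = 0.0544
  f_3 = [P(graph | comp) = 0.05] × [0.25] = 0.0125
Weight by the priors:
  π_1·f_1 = 0.41 × 0.0168 = 0.006888
  π_2·f_2 = 0.22 × 0.0544 = 0.011968
  π_3·f_3 = 0.37 × 0.0125 = 0.004625
Denominator: 0.006888 + 0.011968 + 0.004625 = 0.023481
Responsibility of Topic 1: 0.006888 / 0.023481 ≈ 0.2933

0.2933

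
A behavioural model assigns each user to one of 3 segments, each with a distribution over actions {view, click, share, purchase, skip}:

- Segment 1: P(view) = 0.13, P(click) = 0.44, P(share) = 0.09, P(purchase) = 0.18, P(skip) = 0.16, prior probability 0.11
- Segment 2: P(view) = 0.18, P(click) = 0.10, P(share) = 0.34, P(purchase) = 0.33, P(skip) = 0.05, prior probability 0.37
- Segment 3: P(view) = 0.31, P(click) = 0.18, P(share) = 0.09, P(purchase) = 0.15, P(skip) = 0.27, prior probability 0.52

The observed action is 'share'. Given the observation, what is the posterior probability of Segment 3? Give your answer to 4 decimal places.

0.2564

P(component k | x) = π_k·f_k(x) / marginal(x), where marginal(x) = Σ_j π_j·f_j(x).
Component likelihoods at x = 'share':
  f_1 = 0.09
  f_2 = 0.34
  f_3 = 0.09
Unnormalised posteriors:
  π_1·f_1 = 0.11 × 0.09 = 0.0099
  π_2·f_2 = 0.37 × 0.34 = 0.1258
  π_3·f_3 = 0.52 × 0.09 = 0.0468
Marginal: 0.0099 + 0.1258 + 0.0468 = 0.1825
P(Segment 3 | x) = 0.0468 / 0.1825 ≈ 0.2564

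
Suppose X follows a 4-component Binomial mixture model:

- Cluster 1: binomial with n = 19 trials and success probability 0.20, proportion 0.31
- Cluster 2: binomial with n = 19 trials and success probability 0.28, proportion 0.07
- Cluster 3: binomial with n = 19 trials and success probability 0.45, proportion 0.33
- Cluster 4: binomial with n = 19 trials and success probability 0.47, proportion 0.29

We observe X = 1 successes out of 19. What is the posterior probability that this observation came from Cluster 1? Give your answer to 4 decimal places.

Posterior ∝ prior × likelihood, so P(k | x) ∝ π_k f_k(x); normalise over all components.
Component likelihoods at x = 1 successes out of 19:
  f_1 = 0.0684547
  f_2 = 0.0143846
  f_3 = 0.00018134
  f_4 = 9.72338e-05
Unnormalised posteriors:
  π_1·f_1 = 0.31 × 0.0684547 = 0.021221
  π_2·f_2 = 0.07 × 0.0143846 = 0.00100692
  π_3·f_3 = 0.33 × 0.00018134 = 5.98423e-05
  π_4·f_4 = 0.29 × 9.72338e-05 = 2.81978e-05
Denominator: 0.021221 + 0.00100692 + 5.98423e-05 + 2.81978e-05 = 0.0223159
So the posterior for Cluster 1 is 0.021221 / 0.0223159 ≈ 0.9509.

0.9509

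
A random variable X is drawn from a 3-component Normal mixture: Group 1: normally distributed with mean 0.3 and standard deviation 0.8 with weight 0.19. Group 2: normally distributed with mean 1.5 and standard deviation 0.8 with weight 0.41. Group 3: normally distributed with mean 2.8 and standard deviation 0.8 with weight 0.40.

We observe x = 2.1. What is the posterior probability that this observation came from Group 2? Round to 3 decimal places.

0.518

P(component k | x) = π_k·f_k(x) / marginal(x), where marginal(x) = Σ_j π_j·f_j(x).
Normal densities:
  L_1 = 0.0396746
  L_2 = 0.376422
  L_3 = 0.340069
Unnormalised posteriors:
  π_1·L_1 = 0.19 × 0.0396746 = 0.00753817
  π_2·L_2 = 0.41 × 0.376422 = 0.154333
  π_3·L_3 = 0.40 × 0.340069 = 0.136027
Sum: 0.00753817 + 0.154333 + 0.136027 = 0.297899
So the posterior for Group 2 is 0.154333 / 0.297899 ≈ 0.518.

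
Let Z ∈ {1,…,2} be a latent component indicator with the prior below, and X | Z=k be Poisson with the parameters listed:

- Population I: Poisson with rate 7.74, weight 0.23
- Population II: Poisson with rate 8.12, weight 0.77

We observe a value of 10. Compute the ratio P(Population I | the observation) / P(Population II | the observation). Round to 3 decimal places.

Posterior odds = (π_i f_i(x)) / (π_j f_j(x)); the normalising sum cancels.
Evaluate each component's likelihood at the observed value:
  L_I = e^(−7.74)·7.74^10/10! = 0.092514
  L_II = e^(−8.12)·8.12^10/10! = 0.102171
Posterior odds = (π_I·L_I) / (π_II·L_II) = (0.23·0.092514) / (0.77·0.102171) = 0.0212782 / 0.0786714 ≈ 0.270

0.270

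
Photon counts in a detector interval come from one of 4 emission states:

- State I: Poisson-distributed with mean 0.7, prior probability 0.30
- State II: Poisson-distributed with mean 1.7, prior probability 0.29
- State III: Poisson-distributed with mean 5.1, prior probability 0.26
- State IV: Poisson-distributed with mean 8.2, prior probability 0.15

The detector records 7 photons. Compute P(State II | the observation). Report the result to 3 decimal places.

Apply Bayes' rule: the posterior for each component is proportional to its prior times its likelihood at x.
Evaluate each component's likelihood at the observed value:
  p_I = e^(−0.7)·0.7^7/7! = 8.11427e-06
  p_II = e^(−1.7)·1.7^7/7! = 0.00148734
  p_III = e^(−5.1)·5.1^7/7! = 0.108557
  p_IV = e^(−8.2)·8.2^7/7! = 0.135848
Unnormalised posteriors:
  P(Z=I)·p_I = 0.30 × 8.11427e-06 = 2.43428e-06
  P(Z=II)·p_II = 0.29 × 0.00148734 = 0.00043133
  P(Z=III)·p_III = 0.26 × 0.108557 = 0.0282249
  P(Z=IV)·p_IV = 0.15 × 0.135848 = 0.0203771
Denominator: 2.43428e-06 + 0.00043133 + 0.0282249 + 0.0203771 = 0.0490358
P(State II | data) ≈ 0.009

0.009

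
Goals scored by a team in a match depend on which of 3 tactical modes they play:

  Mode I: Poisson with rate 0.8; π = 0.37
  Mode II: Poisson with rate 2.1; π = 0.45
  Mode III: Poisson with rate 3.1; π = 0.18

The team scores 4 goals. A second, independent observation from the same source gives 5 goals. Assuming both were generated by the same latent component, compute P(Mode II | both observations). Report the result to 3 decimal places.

P(component k | x) = P(Z=k)·f_k(x) / marginal(x), where marginal(x) = Σ_j P(Z=j)·f_j(x).
Since both observations come from the same component, the likelihood for component k is f_k(x₁)·f_k(x₂).
  f_I = [e^(−0.8)·0.8^4/4! = 0.00766855] × [0.00122697] = 9.40906e-06
  f_II = [e^(−2.1)·2.1^4/4! = 0.099231] × [0.041677] = 0.00413566
  f_III = [e^(−3.1)·3.1^4/4! = 0.17335] × [0.107477] = 0.018631
Weight by the priors:
  P(Z=I)·f_I = 0.37 × 9.40906e-06 = 3.48135e-06
  P(Z=II)·f_II = 0.45 × 0.00413566 = 0.00186104
  P(Z=III)·f_III = 0.18 × 0.018631 = 0.00335359
Sum: 3.48135e-06 + 0.00186104 + 0.00335359 = 0.00521811
Responsibility of Mode II: 0.00186104 / 0.00521811 ≈ 0.357

0.357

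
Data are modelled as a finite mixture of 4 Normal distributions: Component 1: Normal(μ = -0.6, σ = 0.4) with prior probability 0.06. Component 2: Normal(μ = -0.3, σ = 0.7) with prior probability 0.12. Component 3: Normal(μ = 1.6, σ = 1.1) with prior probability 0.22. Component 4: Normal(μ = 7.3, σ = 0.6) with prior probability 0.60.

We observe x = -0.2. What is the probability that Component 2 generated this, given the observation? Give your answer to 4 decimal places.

0.5420

Apply Bayes' rule: the posterior for each component is proportional to its prior times its likelihood at x.
Evaluate each component's likelihood at the observed value:
  L_1 = (1/(0.4·√(2π)))·exp(−(-0.2−-0.6)²/(2·0.4²)) = 0.997356·exp(-0.50000) = 0.604927
  L_2 = (1/(0.7·√(2π)))·exp(−(-0.2−-0.3)²/(2·0.7²)) = 0.569918·exp(-0.01020) = 0.564132
  L_3 = (1/(1.1·√(2π)))·exp(−(-0.2−1.6)²/(2·1.1²)) = 0.362675·exp(-1.33884) = 0.0950748
  L_4 = (1/(0.6·√(2π)))·exp(−(-0.2−7.3)²/(2·0.6²)) = 0.664904·exp(-78.12500) = 7.82533e-35
Weight by the priors:
  π_1·L_1 = 0.06 × 0.604927 = 0.0362956
  π_2·L_2 = 0.12 × 0.564132 = 0.0676958
  π_3·L_3 = 0.22 × 0.0950748 = 0.0209164
  π_4·L_4 = 0.60 × 7.82533e-35 = 4.6952e-35
Marginal: 0.0362956 + 0.0676958 + 0.0209164 + 4.6952e-35 = 0.124908
Responsibility of Component 2: 0.0676958 / 0.124908 ≈ 0.5420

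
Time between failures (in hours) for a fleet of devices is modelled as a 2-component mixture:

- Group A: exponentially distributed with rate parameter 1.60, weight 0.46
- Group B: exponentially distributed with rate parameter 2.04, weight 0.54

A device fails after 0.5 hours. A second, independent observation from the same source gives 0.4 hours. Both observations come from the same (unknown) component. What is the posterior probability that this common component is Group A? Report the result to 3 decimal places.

0.438

The responsibility of component k is P(Z=k) f_k(x) divided by Σ_j P(Z=j) f_j(x).
Since both observations come from the same component, the likelihood for component k is f_k(x₁)·f_k(x₂).
  L_A = [0.718926] × [0.843668] = 0.606535
  L_B = [0.735614] × [0.902082] = 0.663584
Unnormalised posteriors:
  P(Z=A)·L_A = 0.46 × 0.606535 = 0.279006
  P(Z=B)·L_B = 0.54 × 0.663584 = 0.358335
Denominator: 0.279006 + 0.358335 = 0.637341
So the posterior for Group A is 0.279006 / 0.637341 ≈ 0.438.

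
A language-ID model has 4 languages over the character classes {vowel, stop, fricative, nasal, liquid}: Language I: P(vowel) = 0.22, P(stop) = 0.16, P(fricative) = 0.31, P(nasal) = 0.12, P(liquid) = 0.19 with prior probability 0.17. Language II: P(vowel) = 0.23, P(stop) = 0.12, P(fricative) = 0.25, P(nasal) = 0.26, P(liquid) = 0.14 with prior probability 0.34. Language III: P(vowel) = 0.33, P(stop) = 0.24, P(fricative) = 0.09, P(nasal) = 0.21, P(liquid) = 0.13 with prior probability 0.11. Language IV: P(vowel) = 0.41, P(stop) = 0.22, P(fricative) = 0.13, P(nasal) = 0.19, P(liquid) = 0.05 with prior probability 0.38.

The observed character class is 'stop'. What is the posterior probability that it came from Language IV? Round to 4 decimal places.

0.4697

Apply Bayes' rule: the posterior for each component is proportional to its prior times its likelihood at x.
Component likelihoods at x = 'stop':
  L_I = 0.16
  L_II = 0.12
  L_III = 0.24
  L_IV = 0.22
Unnormalised posteriors:
  P(Z=I)·L_I = 0.17 × 0.16 = 0.0272
  P(Z=II)·L_II = 0.34 × 0.12 = 0.0408
  P(Z=III)·L_III = 0.11 × 0.24 = 0.0264
  P(Z=IV)·L_IV = 0.38 × 0.22 = 0.0836
Normaliser: 0.0272 + 0.0408 + 0.0264 + 0.0836 = 0.178
Responsibility of Language IV: 0.0836 / 0.178 ≈ 0.4697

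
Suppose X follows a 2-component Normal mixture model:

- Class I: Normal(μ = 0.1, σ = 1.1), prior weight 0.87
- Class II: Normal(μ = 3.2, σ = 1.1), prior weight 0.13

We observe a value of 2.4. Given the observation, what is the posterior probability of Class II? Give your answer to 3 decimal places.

0.505

By Bayes' theorem, P(k | x) = w_k f_k(x) / Σ_j w_j f_j(x).
Normal densities:
  p_I = 0.0407541
  p_II = 0.278396
Prior × likelihood for each component:
  w_I·p_I = 0.87 × 0.0407541 = 0.0354561
  w_II·p_II = 0.13 × 0.278396 = 0.0361915
Normaliser: 0.0354561 + 0.0361915 = 0.0716475
So the posterior for Class II is 0.0361915 / 0.0716475 ≈ 0.505.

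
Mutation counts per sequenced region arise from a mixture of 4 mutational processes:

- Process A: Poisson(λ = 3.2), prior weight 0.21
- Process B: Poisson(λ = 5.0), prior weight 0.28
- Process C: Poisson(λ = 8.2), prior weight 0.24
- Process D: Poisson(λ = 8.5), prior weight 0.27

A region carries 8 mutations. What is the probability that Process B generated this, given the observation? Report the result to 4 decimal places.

The responsibility of component k is P(Z=k) f_k(x) divided by Σ_j P(Z=j) f_j(x).
Component likelihoods at x = 8 mutations:
  L_A = e^(−3.2)·3.2^8/8! = 0.0111157
  L_B = e^(−5.0)·5.0^8/8! = 0.065278
  L_C = e^(−8.2)·8.2^8/8! = 0.139244
  L_D = e^(−8.5)·8.5^8/8! = 0.137508
Multiply by the mixture weights:
  P(Z=A)·L_A = 0.21 × 0.0111157 = 0.0023343
  P(Z=B)·L_B = 0.28 × 0.065278 = 0.0182779
  P(Z=C)·L_C = 0.24 × 0.139244 = 0.0334185
  P(Z=D)·L_D = 0.27 × 0.137508 = 0.0371271
Denominator: 0.0023343 + 0.0182779 + 0.0334185 + 0.0371271 = 0.0911578
P(Process B | data) = 0.0182779 / 0.0911578 ≈ 0.2005

0.2005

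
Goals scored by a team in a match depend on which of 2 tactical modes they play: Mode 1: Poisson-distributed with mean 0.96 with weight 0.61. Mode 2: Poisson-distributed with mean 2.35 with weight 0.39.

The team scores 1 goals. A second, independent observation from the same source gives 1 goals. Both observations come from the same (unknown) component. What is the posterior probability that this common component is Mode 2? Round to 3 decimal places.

0.192

P(component k | x) = P(Z=k)·f_k(x) / marginal(x), where marginal(x) = Σ_j P(Z=j)·f_j(x).
Since both observations come from the same component, the likelihood for component k is f_k(x₁)·f_k(x₂).
  p_1 = [0.367577] × [0.367577] = 0.135113
  p_2 = [0.224118] × [0.224118] = 0.0502287
Prior × likelihood for each component:
  P(Z=1)·p_1 = 0.61 × 0.135113 = 0.0824189
  P(Z=2)·p_2 = 0.39 × 0.0502287 = 0.0195892
Denominator: 0.0824189 + 0.0195892 = 0.102008
P(Mode 2 | x₁, x₂) ≈ 0.192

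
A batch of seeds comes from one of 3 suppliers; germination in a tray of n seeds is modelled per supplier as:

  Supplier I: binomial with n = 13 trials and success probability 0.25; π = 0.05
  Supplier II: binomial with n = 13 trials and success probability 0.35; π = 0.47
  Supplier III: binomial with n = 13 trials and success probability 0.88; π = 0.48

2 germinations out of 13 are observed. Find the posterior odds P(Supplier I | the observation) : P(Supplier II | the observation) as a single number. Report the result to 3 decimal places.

0.262

Posterior odds = (π_i f_i(x)) / (π_j f_j(x)); the normalising sum cancels.
Binomial probabilities:
  L_I = C(13,2)·0.25^2·0.75^11 = 78·0.0625·0.0422351 = 0.205896
  L_II = C(13,2)·0.35^2·0.65^11 = 78·0.1225·0.00875078 = 0.0836137
  L_III = C(13,2)·0.88^2·0.12^11 = 78·0.7744·7.43008e-11 = 4.48801e-09
Posterior odds = (π_I·L_I) / (π_II·L_II) = (0.05·0.205896) / (0.47·0.0836137) = 0.0102948 / 0.0392985 ≈ 0.262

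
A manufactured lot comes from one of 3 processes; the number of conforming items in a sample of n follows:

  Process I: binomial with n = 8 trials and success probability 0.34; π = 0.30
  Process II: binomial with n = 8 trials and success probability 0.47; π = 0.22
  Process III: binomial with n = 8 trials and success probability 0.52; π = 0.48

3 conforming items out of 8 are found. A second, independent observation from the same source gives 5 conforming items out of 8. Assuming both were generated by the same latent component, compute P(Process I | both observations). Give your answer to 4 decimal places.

By Bayes' theorem, P(k | x) = π_k f_k(x) / Σ_j π_j f_j(x).
Since both observations come from the same component, the likelihood for component k is f_k(x₁)·f_k(x₂).
  f_I = [C(8,3)·0.34^3·0.66^5 = 56·0.039304·0.125233 = 0.275641] × [0.07315] = 0.0201632
  f_II = [C(8,3)·0.47^3·0.53^5 = 56·0.103823·0.0418195 = 0.243143] × [0.191208] = 0.0464907
  f_III = [C(8,3)·0.52^3·0.48^5 = 56·0.140608·0.0254804 = 0.200634] × [0.235466] = 0.0472425
Multiply by the mixture weights:
  π_I·f_I = 0.30 × 0.0201632 = 0.00604895
  π_II·f_II = 0.22 × 0.0464907 = 0.0102279
  π_III·f_III = 0.48 × 0.0472425 = 0.0226764
Evidence: 0.00604895 + 0.0102279 + 0.0226764 = 0.0389533
P(Process I | x₁, x₂) ≈ 0.1553

0.1553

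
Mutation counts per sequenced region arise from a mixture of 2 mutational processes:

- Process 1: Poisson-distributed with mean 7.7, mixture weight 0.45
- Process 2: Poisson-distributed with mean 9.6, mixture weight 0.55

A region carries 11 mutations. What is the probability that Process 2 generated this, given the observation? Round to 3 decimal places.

0.674

The responsibility of component k is w_k f_k(x) divided by Σ_j w_j f_j(x).
Evaluate each component's likelihood at the observed value:
  L_1 = e^(−7.7)·7.7^11/11! = 0.0639992
  L_2 = e^(−9.6)·9.6^11/11! = 0.108293
Prior × likelihood for each component:
  w_1·L_1 = 0.45 × 0.0639992 = 0.0287997
  w_2·L_2 = 0.55 × 0.108293 = 0.0595612
Denominator: 0.0287997 + 0.0595612 = 0.0883609
P(Process 2 | the observation) = 0.0595612 / 0.0883609 ≈ 0.674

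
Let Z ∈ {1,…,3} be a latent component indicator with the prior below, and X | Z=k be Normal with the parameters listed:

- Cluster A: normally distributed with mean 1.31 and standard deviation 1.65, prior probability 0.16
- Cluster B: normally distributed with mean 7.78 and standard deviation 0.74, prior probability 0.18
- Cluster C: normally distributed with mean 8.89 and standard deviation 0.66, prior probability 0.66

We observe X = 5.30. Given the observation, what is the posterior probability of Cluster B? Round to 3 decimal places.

Posterior ∝ prior × likelihood, so P(k | x) ∝ P(Z=k) f_k(x); normalise over all components.
Component likelihoods at x = 5.30:
  p_A = 0.0129908
  p_B = 0.00196235
  p_C = 2.27316e-07
Prior × likelihood for each component:
  P(Z=A)·p_A = 0.16 × 0.0129908 = 0.00207852
  P(Z=B)·p_B = 0.18 × 0.00196235 = 0.000353223
  P(Z=C)·p_C = 0.66 × 2.27316e-07 = 1.50028e-07
Sum: 0.00207852 + 0.000353223 + 1.50028e-07 = 0.0024319
P(Cluster B | data) = 0.000353223 / 0.0024319 ≈ 0.145

0.145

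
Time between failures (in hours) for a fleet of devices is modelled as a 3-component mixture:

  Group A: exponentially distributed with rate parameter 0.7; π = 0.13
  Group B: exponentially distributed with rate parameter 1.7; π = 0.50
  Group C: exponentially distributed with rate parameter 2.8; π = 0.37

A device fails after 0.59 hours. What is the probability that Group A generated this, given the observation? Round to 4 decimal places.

0.1055

Posterior ∝ prior × likelihood, so P(k | x) ∝ P(Z=k) f_k(x); normalise over all components.
Exponential densities:
  f_A = 0.7·e^(−0.7·0.59) = 0.7·e^(−0.4130) = 0.463164
  f_B = 1.7·e^(−1.7·0.59) = 1.7·e^(−1.0030) = 0.623522
  f_C = 2.8·e^(−2.8·0.59) = 2.8·e^(−1.6520) = 0.536665
Unnormalised posteriors:
  P(Z=A)·f_A = 0.13 × 0.463164 = 0.0602113
  P(Z=B)·f_B = 0.50 × 0.623522 = 0.311761
  P(Z=C)·f_C = 0.37 × 0.536665 = 0.198566
Marginal: 0.0602113 + 0.311761 + 0.198566 = 0.570538
So the posterior for Group A is 0.0602113 / 0.570538 ≈ 0.1055.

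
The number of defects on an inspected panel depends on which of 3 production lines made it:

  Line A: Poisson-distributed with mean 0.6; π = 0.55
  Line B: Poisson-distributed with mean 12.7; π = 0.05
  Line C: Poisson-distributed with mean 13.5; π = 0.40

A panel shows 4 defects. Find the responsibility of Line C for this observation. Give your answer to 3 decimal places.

By Bayes' theorem, P(k | x) = π_k f_k(x) / Σ_j π_j f_j(x).
Component likelihoods at x = 4 defects:
  L_A = e^(−0.6)·0.6^4/4! = 0.00296358
  L_B = e^(−12.7)·12.7^4/4! = 0.00330722
  L_C = e^(−13.5)·13.5^4/4! = 0.00189735
Prior × likelihood for each component:
  π_A·L_A = 0.55 × 0.00296358 = 0.00162997
  π_B·L_B = 0.05 × 0.00330722 = 0.000165361
  π_C·L_C = 0.40 × 0.00189735 = 0.000758942
Evidence: 0.00162997 + 0.000165361 + 0.000758942 = 0.00255427
Responsibility of Line C: 0.000758942 / 0.00255427 ≈ 0.297

0.297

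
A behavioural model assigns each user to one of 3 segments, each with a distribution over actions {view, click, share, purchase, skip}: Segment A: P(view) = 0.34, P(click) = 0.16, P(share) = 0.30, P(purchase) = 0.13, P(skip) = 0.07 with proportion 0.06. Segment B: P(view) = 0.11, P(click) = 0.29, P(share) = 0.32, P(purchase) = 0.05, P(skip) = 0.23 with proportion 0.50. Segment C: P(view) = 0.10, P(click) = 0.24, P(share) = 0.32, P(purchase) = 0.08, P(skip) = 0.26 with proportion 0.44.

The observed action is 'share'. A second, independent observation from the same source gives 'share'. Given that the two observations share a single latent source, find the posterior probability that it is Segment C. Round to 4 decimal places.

0.4432

By Bayes' theorem, P(k | x) = w_k f_k(x) / Σ_j w_j f_j(x).
Since both observations come from the same component, the likelihood for component k is f_k(x₁)·f_k(x₂).
  f_A = [P(share | comp) = 0.30] × [0.3] = 0.09
  f_B = [P(share | comp) = 0.32] × [0.32] = 0.1024
  f_C = [P(share | comp) = 0.32] × [0.32] = 0.1024
Unnormalised posteriors:
  w_A·f_A = 0.06 × 0.09 = 0.0054
  w_B·f_B = 0.50 × 0.1024 = 0.0512
  w_C·f_C = 0.44 × 0.1024 = 0.045056
Normaliser: 0.0054 + 0.0512 + 0.045056 = 0.101656
Responsibility of Segment C: 0.045056 / 0.101656 ≈ 0.4432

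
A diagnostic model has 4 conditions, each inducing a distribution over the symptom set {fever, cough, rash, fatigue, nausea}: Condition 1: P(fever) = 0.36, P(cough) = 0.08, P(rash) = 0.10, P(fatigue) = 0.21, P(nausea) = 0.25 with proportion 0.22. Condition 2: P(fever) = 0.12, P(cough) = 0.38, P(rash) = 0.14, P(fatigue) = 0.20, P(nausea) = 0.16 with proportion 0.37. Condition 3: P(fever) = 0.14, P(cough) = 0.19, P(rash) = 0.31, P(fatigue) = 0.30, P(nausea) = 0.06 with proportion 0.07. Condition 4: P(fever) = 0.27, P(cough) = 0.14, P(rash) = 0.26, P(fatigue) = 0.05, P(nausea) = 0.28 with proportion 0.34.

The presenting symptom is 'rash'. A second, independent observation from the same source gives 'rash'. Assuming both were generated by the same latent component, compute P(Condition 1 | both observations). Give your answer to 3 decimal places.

0.056

P(component k | x) = π_k·f_k(x) / marginal(x), where marginal(x) = Σ_j π_j·f_j(x).
Since both observations come from the same component, the likelihood for component k is f_k(x₁)·f_k(x₂).
  f_1 = [P(rash | comp) = 0.10] × [0.1] = 0.01
  f_2 = [P(rash | comp) = 0.14] × [0.14] = 0.0196
  f_3 = [P(rash | comp) = 0.31] × [0.31] = 0.0961
  f_4 = [P(rash | comp) = 0.26] × [0.26] = 0.0676
Unnormalised posteriors:
  π_1·f_1 = 0.22 × 0.01 = 0.0022
  π_2·f_2 = 0.37 × 0.0196 = 0.007252
  π_3·f_3 = 0.07 × 0.0961 = 0.006727
  π_4·f_4 = 0.34 × 0.0676 = 0.022984
Evidence: 0.0022 + 0.007252 + 0.006727 + 0.022984 = 0.039163
P(Condition 1 | x₁, x₂) = 0.0022 / 0.039163 ≈ 0.056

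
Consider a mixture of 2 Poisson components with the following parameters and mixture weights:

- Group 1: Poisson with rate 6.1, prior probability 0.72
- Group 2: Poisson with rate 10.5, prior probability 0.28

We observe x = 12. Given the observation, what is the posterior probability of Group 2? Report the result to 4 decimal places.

0.7636

The responsibility of component k is w_k f_k(x) divided by Σ_j w_j f_j(x).
Evaluate each component's likelihood at the observed value:
  f_1 = e^(−6.1)·6.1^12/12! = 0.0124287
  f_2 = e^(−10.5)·10.5^12/12! = 0.103239
Unnormalised posteriors:
  w_1·f_1 = 0.72 × 0.0124287 = 0.00894864
  w_2·f_2 = 0.28 × 0.103239 = 0.0289068
Denominator: 0.00894864 + 0.0289068 = 0.0378555
P(Group 2 | 12) = 0.0289068 / 0.0378555 ≈ 0.7636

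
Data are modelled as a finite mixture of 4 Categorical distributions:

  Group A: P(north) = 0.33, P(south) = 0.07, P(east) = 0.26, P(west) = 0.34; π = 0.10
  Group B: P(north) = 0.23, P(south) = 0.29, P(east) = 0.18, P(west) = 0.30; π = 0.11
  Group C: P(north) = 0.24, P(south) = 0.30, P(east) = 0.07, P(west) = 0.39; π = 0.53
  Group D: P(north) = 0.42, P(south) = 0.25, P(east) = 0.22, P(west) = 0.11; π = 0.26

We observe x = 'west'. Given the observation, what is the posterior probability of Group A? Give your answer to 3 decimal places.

The responsibility of component k is P(Z=k) f_k(x) divided by Σ_j P(Z=j) f_j(x).
Component likelihoods at x = 'west':
  f_A = 0.34
  f_B = 0.3
  f_C = 0.39
  f_D = 0.11
Multiply by the mixture weights:
  P(Z=A)·f_A = 0.10 × 0.34 = 0.034
  P(Z=B)·f_B = 0.11 × 0.3 = 0.033
  P(Z=C)·f_C = 0.53 × 0.39 = 0.2067
  P(Z=D)·f_D = 0.26 × 0.11 = 0.0286
Evidence: 0.034 + 0.033 + 0.2067 + 0.0286 = 0.3023
So the posterior for Group A is 0.034 / 0.3023 ≈ 0.112.

0.112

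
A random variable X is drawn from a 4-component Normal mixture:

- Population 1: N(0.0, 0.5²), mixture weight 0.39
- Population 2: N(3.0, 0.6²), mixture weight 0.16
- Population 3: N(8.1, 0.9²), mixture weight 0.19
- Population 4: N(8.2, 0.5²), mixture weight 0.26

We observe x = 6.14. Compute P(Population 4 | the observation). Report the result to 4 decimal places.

0.0054

Posterior ∝ prior × likelihood, so P(k | x) ∝ P(Z=k) f_k(x); normalise over all components.
Evaluate each component's likelihood at the observed value:
  f_1 = 1.43378e-33
  f_2 = 7.50894e-07
  f_3 = 0.0413809
  f_4 = 0.000164436
Unnormalised posteriors:
  P(Z=1)·f_1 = 0.39 × 1.43378e-33 = 5.59176e-34
  P(Z=2)·f_2 = 0.16 × 7.50894e-07 = 1.20143e-07
  P(Z=3)·f_3 = 0.19 × 0.0413809 = 0.00786237
  P(Z=4)·f_4 = 0.26 × 0.000164436 = 4.27533e-05
Sum: 5.59176e-34 + 1.20143e-07 + 0.00786237 + 4.27533e-05 = 0.00790524
Responsibility of Population 4: 4.27533e-05 / 0.00790524 ≈ 0.0054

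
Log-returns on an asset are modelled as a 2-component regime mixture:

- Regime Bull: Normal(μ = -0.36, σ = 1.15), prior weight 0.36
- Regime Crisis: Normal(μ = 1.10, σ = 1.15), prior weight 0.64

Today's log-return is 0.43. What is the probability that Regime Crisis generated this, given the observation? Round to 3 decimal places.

Apply Bayes' rule: the posterior for each component is proportional to its prior times its likelihood at x.
Component likelihoods at x = 0.43:
  p_Bull = (1/(1.15·√(2π)))·exp(−(0.43−-0.36)²/(2·1.15²)) = 0.346906·exp(-0.23595) = 0.273992
  p_Crisis = (1/(1.15·√(2π)))·exp(−(0.43−1.10)²/(2·1.15²)) = 0.346906·exp(-0.16972) = 0.292756
Unnormalised posteriors:
  w_Bull·p_Bull = 0.36 × 0.273992 = 0.0986372
  w_Crisis·p_Crisis = 0.64 × 0.292756 = 0.187364
Denominator: 0.0986372 + 0.187364 = 0.286001
Responsibility of Regime Crisis: 0.187364 / 0.286001 ≈ 0.655

0.655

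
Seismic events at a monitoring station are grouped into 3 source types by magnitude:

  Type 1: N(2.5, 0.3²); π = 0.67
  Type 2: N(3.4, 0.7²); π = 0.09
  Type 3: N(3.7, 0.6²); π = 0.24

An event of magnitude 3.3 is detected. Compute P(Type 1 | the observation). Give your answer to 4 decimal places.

Apply Bayes' rule: the posterior for each component is proportional to its prior times its likelihood at x.
Evaluate each component's likelihood at the observed value:
  L_1 = 0.0379866
  L_2 = 0.564132
  L_3 = 0.532413
Prior × likelihood for each component:
  P(Z=1)·L_1 = 0.67 × 0.0379866 = 0.025451
  P(Z=2)·L_2 = 0.09 × 0.564132 = 0.0507718
  P(Z=3)·L_3 = 0.24 × 0.532413 = 0.127779
Marginal: 0.025451 + 0.0507718 + 0.127779 = 0.204002
So the posterior for Type 1 is 0.025451 / 0.204002 ≈ 0.1248.

0.1248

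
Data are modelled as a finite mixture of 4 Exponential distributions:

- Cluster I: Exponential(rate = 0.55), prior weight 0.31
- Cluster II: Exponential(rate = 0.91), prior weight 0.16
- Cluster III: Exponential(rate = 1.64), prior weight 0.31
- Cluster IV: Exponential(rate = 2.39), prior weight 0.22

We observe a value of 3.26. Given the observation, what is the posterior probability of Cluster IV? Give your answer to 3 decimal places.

P(component k | x) = P(Z=k)·f_k(x) / marginal(x), where marginal(x) = Σ_j P(Z=j)·f_j(x).
Evaluate each component's likelihood at the observed value:
  p_I = 0.091553
  p_II = 0.046845
  p_III = 0.00781505
  p_IV = 0.000987725
Prior × likelihood for each component:
  P(Z=I)·p_I = 0.31 × 0.091553 = 0.0283814
  P(Z=II)·p_II = 0.16 × 0.046845 = 0.0074952
  P(Z=III)·p_III = 0.31 × 0.00781505 = 0.00242267
  P(Z=IV)·p_IV = 0.22 × 0.000987725 = 0.000217299
Denominator: 0.0283814 + 0.0074952 + 0.00242267 + 0.000217299 = 0.0385166
So the posterior for Cluster IV is 0.000217299 / 0.0385166 ≈ 0.006.

0.006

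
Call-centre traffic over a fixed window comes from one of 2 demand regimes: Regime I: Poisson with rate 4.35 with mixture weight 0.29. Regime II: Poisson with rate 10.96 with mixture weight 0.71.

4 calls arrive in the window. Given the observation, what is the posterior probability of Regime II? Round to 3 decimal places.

0.117

The responsibility of component k is π_k f_k(x) divided by Σ_j π_j f_j(x).
Evaluate each component's likelihood at the observed value:
  f_I = e^(−4.35)·4.35^4/4! = 0.192559
  f_II = e^(−10.96)·10.96^4/4! = 0.0104511
Unnormalised posteriors:
  π_I·f_I = 0.29 × 0.192559 = 0.0558422
  π_II·f_II = 0.71 × 0.0104511 = 0.00742031
Normaliser: 0.0558422 + 0.00742031 = 0.0632625
P(Regime II | the observation) = 0.00742031 / 0.0632625 ≈ 0.117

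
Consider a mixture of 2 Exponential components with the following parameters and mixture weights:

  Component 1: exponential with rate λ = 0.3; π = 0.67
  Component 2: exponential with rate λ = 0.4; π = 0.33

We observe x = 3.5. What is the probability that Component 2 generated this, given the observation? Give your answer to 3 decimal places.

Apply Bayes' rule: the posterior for each component is proportional to its prior times its likelihood at x.
Exponential densities:
  p_1 = 0.3·e^(−0.3·3.5) = 0.3·e^(−1.0500) = 0.104981
  p_2 = 0.4·e^(−0.4·3.5) = 0.4·e^(−1.4000) = 0.0986388
Prior × likelihood for each component:
  w_1·p_1 = 0.67 × 0.104981 = 0.0703375
  w_2·p_2 = 0.33 × 0.0986388 = 0.0325508
Sum: 0.0703375 + 0.0325508 = 0.102888
So the posterior for Component 2 is 0.0325508 / 0.102888 ≈ 0.316.

0.316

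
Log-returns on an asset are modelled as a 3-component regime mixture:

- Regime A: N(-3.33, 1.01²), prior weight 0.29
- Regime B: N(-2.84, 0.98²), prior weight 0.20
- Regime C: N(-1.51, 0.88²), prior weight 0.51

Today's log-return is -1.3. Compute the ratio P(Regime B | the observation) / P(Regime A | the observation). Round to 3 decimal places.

1.559

The posterior odds equal the prior odds times the likelihood ratio: (π_i/π_j)·(f_i(x)/f_j(x)).
Evaluate each component's likelihood at the observed value:
  p_A = (1/(1.01·√(2π)))·exp(−(-1.3−-3.33)²/(2·1.01²)) = 0.394992·exp(-2.01985) = 0.0524057
  p_B = (1/(0.98·√(2π)))·exp(−(-1.3−-2.84)²/(2·0.98²)) = 0.407084·exp(-1.23469) = 0.11843
  p_C = (1/(0.88·√(2π)))·exp(−(-1.3−-1.51)²/(2·0.88²)) = 0.453344·exp(-0.02847) = 0.440617
Odds = (0.20/0.29) × (0.11843/0.0524057) = 0.689655 × 2.25988 ≈ 1.559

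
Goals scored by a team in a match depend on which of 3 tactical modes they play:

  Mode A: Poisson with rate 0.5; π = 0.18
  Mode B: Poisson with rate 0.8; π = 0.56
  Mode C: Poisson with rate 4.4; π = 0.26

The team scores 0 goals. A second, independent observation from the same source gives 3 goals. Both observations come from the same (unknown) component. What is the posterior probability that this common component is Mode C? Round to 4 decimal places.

0.0480

Posterior ∝ prior × likelihood, so P(k | x) ∝ π_k f_k(x); normalise over all components.
Since both observations come from the same component, the likelihood for component k is f_k(x₁)·f_k(x₂).
  f_A = [e^(−0.5)·0.5^0/0! = 0.606531] × [0.0126361] = 0.00766416
  f_B = [e^(−0.8)·0.8^0/0! = 0.449329] × [0.0383427] = 0.0172285
  f_C = [e^(−4.4)·4.4^0/0! = 0.0122773] × [0.174305] = 0.00214001
Prior × likelihood for each component:
  π_A·f_A = 0.18 × 0.00766416 = 0.00137955
  π_B·f_B = 0.56 × 0.0172285 = 0.00964796
  π_C·f_C = 0.26 × 0.00214001 = 0.000556402
Evidence: 0.00137955 + 0.00964796 + 0.000556402 = 0.0115839
Responsibility of Mode C: 0.000556402 / 0.0115839 ≈ 0.0480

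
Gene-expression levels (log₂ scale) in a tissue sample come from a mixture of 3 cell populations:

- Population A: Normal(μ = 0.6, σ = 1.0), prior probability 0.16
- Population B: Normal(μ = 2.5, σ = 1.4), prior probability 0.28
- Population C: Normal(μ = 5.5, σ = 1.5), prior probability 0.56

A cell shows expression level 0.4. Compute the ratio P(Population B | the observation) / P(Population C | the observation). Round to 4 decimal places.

56.3085

The posterior odds equal the prior odds times the likelihood ratio: (π_i/π_j)·(f_i(x)/f_j(x)).
Normal densities:
  p_A = (1/(1.0·√(2π)))·exp(−(0.4−0.6)²/(2·1.0²)) = 0.398942·exp(-0.02000) = 0.391043
  p_B = (1/(1.4·√(2π)))·exp(−(0.4−2.5)²/(2·1.4²)) = 0.284959·exp(-1.12500) = 0.0925126
  p_C = (1/(1.5·√(2π)))·exp(−(0.4−5.5)²/(2·1.5²)) = 0.265962·exp(-5.78000) = 0.000821479
Posterior odds = (π_B·p_B) / (π_C·p_C) = (0.28·0.0925126) / (0.56·0.000821479) = 0.0259035 / 0.000460028 ≈ 56.3085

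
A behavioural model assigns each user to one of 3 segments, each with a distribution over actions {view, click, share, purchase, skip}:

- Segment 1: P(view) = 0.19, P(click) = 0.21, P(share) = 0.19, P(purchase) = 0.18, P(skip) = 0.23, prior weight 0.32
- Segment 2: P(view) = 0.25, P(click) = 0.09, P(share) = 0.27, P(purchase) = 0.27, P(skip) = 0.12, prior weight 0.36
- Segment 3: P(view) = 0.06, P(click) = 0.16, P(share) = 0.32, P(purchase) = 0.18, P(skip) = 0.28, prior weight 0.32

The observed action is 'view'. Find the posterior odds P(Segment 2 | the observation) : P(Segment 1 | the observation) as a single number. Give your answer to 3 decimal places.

The posterior odds equal the prior odds times the likelihood ratio: (P(Z=i)/P(Z=j))·(f_i(x)/f_j(x)).
Component likelihoods at x = 'view':
  f_1 = P(view | comp) = 0.19
  f_2 = P(view | comp) = 0.25
  f_3 = P(view | comp) = 0.06
0.09 / 0.0608 ≈ 1.480

1.480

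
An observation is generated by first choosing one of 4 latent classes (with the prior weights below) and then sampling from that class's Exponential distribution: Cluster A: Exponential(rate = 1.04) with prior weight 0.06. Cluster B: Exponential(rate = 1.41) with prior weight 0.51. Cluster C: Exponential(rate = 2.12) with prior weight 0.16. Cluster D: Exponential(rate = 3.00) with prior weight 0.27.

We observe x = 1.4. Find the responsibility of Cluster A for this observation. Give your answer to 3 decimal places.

0.101

Apply Bayes' rule: the posterior for each component is proportional to its prior times its likelihood at x.
Component likelihoods at x = 1.4:
  p_A = 0.242494
  p_B = 0.195849
  p_C = 0.108981
  p_D = 0.0449867
Prior × likelihood for each component:
  w_A·p_A = 0.06 × 0.242494 = 0.0145496
  w_B·p_B = 0.51 × 0.195849 = 0.0998831
  w_C·p_C = 0.16 × 0.108981 = 0.0174369
  w_D·p_D = 0.27 × 0.0449867 = 0.0121464
Normaliser: 0.0145496 + 0.0998831 + 0.0174369 + 0.0121464 = 0.144016
P(Cluster A | data) = 0.0145496 / 0.144016 ≈ 0.101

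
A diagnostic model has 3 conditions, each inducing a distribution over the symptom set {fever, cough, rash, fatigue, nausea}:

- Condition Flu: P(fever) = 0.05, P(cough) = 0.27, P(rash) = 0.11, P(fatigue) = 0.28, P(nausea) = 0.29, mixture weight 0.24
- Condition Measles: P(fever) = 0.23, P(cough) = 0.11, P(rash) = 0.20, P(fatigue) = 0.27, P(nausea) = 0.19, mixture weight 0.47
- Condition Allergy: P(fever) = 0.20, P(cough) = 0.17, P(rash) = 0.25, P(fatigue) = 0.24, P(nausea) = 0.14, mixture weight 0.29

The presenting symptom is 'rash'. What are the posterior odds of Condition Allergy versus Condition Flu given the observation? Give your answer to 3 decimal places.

Only the two components matter; the odds are (π_i f_i(x)) / (π_j f_j(x)).
Component likelihoods at x = 'rash':
  f_Flu = 0.11
  f_Measles = 0.2
  f_Allergy = 0.25
Posterior odds = (π_Allergy·f_Allergy) / (π_Flu·f_Flu) = (0.29·0.25) / (0.24·0.11) = 0.0725 / 0.0264 ≈ 2.746

2.746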